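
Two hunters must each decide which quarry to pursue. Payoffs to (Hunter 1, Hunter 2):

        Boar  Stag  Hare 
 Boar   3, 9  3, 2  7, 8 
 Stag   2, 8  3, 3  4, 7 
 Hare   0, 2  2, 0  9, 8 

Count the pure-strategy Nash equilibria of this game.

Both Boar: Hunter 1 gets 3 (best alternative 2); Hunter 2 gets 9 (best alternative 8). Neither deviates — NE.
Both Hare: Hunter 1 gets 9 (best alternative 7); Hunter 2 gets 8 (best alternative 2). Neither deviates — NE.
Both Stag is not a NE: Hunter 2 would switch to Boar (8 > 3).
No other cell survives both best-response checks, so there are 2 pure NE.

2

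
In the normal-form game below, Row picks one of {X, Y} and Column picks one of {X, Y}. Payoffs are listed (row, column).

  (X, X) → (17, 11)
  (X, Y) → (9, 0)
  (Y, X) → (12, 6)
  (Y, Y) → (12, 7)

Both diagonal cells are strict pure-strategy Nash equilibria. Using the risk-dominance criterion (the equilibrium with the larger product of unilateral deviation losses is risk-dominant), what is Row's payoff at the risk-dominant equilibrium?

At both X: Row loses 17 − 12 = 5 by deviating; Column loses 11 − 0 = 11. Product = 5·11 = 55.
At both Y: Row loses 12 − 9 = 3 by deviating; Column loses 7 − 6 = 1. Product = 3·1 = 3.
55 > 3, so both X is risk-dominant. Row's payoff there is 17.

17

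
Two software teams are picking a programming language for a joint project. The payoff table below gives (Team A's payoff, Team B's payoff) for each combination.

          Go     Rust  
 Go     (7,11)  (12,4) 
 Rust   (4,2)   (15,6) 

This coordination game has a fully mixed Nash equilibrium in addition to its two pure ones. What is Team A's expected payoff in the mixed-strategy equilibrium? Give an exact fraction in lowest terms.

Team B mixes with probability q on Go, chosen so Team A is indifferent: 7q + 12(1−q) = 4q + 15(1−q) gives q = 1/2.
Team A's expected payoff (from either row, since indifferent) is 7·1/2 + 12·1/2 = 19/2.

19/2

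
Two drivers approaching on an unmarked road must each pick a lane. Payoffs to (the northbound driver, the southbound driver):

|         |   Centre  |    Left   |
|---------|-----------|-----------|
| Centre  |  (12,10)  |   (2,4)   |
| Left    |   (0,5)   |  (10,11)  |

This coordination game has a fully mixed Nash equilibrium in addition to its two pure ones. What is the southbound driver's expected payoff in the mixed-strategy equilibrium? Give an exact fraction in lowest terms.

The northbound driver mixes with probability p on Centre, chosen so the southbound driver is indifferent: 10p + 5(1−p) = 4p + 11(1−p) gives p = 1/2.
The southbound driver's expected payoff is 10·1/2 + 5·1/2 = 15/2.

15/2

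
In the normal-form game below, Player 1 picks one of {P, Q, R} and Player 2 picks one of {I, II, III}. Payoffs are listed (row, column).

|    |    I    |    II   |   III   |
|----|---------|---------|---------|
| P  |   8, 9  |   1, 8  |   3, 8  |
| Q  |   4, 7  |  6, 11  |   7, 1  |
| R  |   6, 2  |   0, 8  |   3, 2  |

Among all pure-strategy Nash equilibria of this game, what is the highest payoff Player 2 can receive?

(P, I) is a pure NE (Player 1: 8 ≥ 6; Player 2: 9 ≥ 8). Player 2 gets 9.
(Q, II) is a pure NE (Player 1: 6 ≥ 1; Player 2: 11 ≥ 7). Player 2 gets 11.
Every other cell has a profitable deviation for at least one player. Highest of {9, 11} is 11.

11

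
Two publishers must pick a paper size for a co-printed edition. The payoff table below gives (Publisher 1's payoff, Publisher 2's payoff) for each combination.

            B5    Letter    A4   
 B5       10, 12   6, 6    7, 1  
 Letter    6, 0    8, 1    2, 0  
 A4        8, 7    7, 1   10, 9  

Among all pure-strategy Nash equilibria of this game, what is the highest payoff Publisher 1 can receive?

Both B5 is a pure NE (Publisher 1: 10 ≥ 8; Publisher 2: 12 ≥ 6). Publisher 1 gets 10.
Both Letter is a pure NE (Publisher 1: 8 ≥ 7; Publisher 2: 1 ≥ 0). Publisher 1 gets 8.
Both A4 is a pure NE (Publisher 1: 10 ≥ 7; Publisher 2: 9 ≥ 7). Publisher 1 gets 10.
Every other cell has a profitable deviation for at least one player. Highest of {10, 8, 10} is 10.

10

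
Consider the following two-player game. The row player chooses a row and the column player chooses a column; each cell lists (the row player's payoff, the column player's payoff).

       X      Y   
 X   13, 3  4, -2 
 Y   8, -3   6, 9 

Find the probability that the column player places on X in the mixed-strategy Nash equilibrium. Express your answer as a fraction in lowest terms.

2/7

The column player's mix q on X must make the row player indifferent between X and Y.
The row player's payoff from X: 13q + 4(1−q). From Y: 8q + 6(1−q).
Set equal: 5q = 2(1−q) → q = 2/7.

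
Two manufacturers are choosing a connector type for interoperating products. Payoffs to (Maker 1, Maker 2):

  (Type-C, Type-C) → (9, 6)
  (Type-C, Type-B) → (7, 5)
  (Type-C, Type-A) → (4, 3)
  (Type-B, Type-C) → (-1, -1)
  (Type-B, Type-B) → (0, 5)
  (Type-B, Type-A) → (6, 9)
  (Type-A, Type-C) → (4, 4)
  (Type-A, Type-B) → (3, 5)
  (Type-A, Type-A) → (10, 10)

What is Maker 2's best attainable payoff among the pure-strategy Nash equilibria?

10

Both Type-C is a pure NE (Maker 1: 9 ≥ 4; Maker 2: 6 ≥ 5). Maker 2 gets 6.
Both Type-A is a pure NE (Maker 1: 10 ≥ 6; Maker 2: 10 ≥ 5). Maker 2 gets 10.
Every other cell has a profitable deviation for at least one player. Highest of {6, 10} is 10.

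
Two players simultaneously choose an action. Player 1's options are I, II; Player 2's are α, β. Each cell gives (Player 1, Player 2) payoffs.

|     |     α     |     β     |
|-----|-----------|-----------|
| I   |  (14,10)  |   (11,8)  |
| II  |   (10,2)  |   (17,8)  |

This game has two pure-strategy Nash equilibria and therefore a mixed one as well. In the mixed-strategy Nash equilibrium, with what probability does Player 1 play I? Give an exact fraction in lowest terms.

3/4

Player 1's mix p on I must make Player 2 indifferent between α and β.
Player 2's payoff from α: 10p + 2(1−p). From β: 8p + 8(1−p).
Set equal: 2p = 6(1−p) → p = 6/8 = 3/4.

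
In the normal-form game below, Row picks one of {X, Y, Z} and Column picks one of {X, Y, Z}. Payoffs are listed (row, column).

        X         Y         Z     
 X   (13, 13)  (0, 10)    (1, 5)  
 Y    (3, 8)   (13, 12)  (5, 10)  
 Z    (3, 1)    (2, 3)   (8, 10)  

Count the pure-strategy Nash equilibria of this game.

Both X: Row gets 13 (best alternative 3); Column gets 13 (best alternative 10). Neither deviates — NE.
Both Y: Row gets 13 (best alternative 2); Column gets 12 (best alternative 10). Neither deviates — NE.
Both Z: Row gets 8 (best alternative 5); Column gets 10 (best alternative 3). Neither deviates — NE.
(Z, X) is not a NE: Row would switch to X (13 > 3).
No other cell survives both best-response checks, so there are 3 pure NE.

3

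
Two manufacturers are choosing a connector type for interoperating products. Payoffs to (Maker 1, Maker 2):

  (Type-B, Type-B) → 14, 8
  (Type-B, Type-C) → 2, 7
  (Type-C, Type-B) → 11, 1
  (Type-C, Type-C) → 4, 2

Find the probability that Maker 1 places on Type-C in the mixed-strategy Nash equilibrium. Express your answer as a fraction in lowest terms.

Maker 1's mix p on Type-B must make Maker 2 indifferent between Type-B and Type-C.
Maker 2's payoff from Type-B: 8p + 1(1−p). From Type-C: 7p + 2(1−p).
Set equal: 1p = 1(1−p) → p = 1/2.
Probability on Type-C is 1 − 1/2 = 1/2.

1/2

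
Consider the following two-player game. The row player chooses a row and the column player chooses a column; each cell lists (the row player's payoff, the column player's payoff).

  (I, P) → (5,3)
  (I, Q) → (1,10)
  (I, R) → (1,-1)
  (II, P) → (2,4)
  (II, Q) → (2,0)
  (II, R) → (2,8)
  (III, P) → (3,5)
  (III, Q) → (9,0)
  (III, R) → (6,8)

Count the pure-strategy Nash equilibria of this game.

(III, R): the row player gets 6 (best alternative 2); the column player gets 8 (best alternative 5). Neither deviates — NE.
(I, P) is not a NE: the column player would switch to Q (10 > 3).
No other cell survives both best-response checks, so there is 1 pure NE.

1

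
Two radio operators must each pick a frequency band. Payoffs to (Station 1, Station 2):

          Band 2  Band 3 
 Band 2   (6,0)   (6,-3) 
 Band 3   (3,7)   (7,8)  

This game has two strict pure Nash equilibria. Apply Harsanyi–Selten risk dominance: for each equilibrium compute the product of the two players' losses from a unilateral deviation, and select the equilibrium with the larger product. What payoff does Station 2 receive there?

0

At both Band 2: Station 1 loses 6 − 3 = 3 by deviating; Station 2 loses 0 − (-3) = 3. Product = 3·3 = 9.
At both Band 3: Station 1 loses 7 − 6 = 1 by deviating; Station 2 loses 8 − 7 = 1. Product = 1·1 = 1.
9 > 1, so both Band 2 is risk-dominant. Station 2's payoff there is 0.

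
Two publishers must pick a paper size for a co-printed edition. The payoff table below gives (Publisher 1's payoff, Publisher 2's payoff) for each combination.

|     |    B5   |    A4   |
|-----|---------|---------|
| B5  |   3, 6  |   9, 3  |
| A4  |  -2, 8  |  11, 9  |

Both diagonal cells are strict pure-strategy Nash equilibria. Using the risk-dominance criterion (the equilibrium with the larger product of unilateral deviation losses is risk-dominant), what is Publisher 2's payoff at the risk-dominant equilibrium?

At both B5: Publisher 1 loses 3 − (-2) = 5 by deviating; Publisher 2 loses 6 − 3 = 3. Product = 5·3 = 15.
At both A4: Publisher 1 loses 11 − 9 = 2 by deviating; Publisher 2 loses 9 − 8 = 1. Product = 2·1 = 2.
15 > 2, so both B5 is risk-dominant. Publisher 2's payoff there is 6.

6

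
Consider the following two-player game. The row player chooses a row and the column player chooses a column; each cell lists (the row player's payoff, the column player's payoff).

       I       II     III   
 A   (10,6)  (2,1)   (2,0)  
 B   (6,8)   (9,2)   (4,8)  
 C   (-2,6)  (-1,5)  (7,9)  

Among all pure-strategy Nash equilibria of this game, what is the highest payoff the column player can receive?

(A, I) is a pure NE (the row player: 10 ≥ 6; the column player: 6 ≥ 1). The column player gets 6.
(C, III) is a pure NE (the row player: 7 ≥ 4; the column player: 9 ≥ 6). The column player gets 9.
Every other cell has a profitable deviation for at least one player. Highest of {6, 9} is 9.

9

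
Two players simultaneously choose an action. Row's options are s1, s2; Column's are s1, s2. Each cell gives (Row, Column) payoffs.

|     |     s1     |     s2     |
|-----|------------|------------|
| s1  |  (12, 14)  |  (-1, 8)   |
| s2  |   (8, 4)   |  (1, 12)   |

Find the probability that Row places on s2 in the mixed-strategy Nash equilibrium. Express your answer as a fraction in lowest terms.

Row's mix p on s1 must make Column indifferent between s1 and s2.
Column's payoff from s1: 14p + 4(1−p). From s2: 8p + 12(1−p).
Set equal: 6p = 8(1−p) → p = 8/14 = 4/7.
Probability on s2 is 1 − 4/7 = 3/7.

3/7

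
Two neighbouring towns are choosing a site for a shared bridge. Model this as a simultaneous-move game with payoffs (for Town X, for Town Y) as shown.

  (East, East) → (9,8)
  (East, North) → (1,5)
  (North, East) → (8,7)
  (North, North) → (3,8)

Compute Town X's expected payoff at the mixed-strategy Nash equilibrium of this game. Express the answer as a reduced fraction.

Town Y mixes with probability q on East, chosen so Town X is indifferent: 9q + 1(1−q) = 8q + 3(1−q) gives q = 2/3.
Town X's expected payoff (from either row, since indifferent) is 9·2/3 + 1·1/3 = 19/3.

19/3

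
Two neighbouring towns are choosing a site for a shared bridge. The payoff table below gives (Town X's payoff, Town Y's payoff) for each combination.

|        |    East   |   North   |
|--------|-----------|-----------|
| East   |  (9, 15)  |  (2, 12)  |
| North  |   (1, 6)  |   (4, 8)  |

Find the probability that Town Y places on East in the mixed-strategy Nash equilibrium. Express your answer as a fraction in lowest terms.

Town Y's mix q on East must make Town X indifferent between East and North.
Town X's payoff from East: 9q + 2(1−q). From North: 1q + 4(1−q).
Set equal: 8q = 2(1−q) → q = 2/10 = 1/5.

1/5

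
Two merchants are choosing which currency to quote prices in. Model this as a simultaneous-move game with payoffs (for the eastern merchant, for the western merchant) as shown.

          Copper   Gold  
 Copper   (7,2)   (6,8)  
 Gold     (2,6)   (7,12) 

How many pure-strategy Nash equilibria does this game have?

Both Gold: the eastern merchant gets 7 (best alternative 6); the western merchant gets 12 (best alternative 6). Neither deviates — NE.
Both Copper is not a NE: the western merchant would switch to Gold (8 > 2).
No other cell survives both best-response checks, so there is 1 pure NE.

1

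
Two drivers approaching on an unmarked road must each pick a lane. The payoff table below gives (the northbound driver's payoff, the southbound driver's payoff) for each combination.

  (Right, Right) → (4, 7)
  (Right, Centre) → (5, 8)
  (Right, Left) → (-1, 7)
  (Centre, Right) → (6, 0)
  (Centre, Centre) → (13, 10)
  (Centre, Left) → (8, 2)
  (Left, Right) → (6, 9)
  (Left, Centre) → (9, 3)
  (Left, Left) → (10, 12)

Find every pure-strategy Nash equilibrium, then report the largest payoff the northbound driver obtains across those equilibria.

Both Centre is a pure NE (the northbound driver: 13 ≥ 9; the southbound driver: 10 ≥ 2). The northbound driver gets 13.
Both Left is a pure NE (the northbound driver: 10 ≥ 8; the southbound driver: 12 ≥ 9). The northbound driver gets 10.
Every other cell has a profitable deviation for at least one player. Highest of {13, 10} is 13.

13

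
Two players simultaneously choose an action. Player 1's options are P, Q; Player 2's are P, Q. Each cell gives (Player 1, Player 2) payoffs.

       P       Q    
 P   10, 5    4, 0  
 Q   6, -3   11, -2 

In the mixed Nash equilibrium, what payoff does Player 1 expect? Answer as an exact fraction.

86/11

Player 2 mixes with probability q on P, chosen so Player 1 is indifferent: 10q + 4(1−q) = 6q + 11(1−q) gives q = 7/11.
Player 1's expected payoff (from either row, since indifferent) is 10·7/11 + 4·4/11 = 86/11.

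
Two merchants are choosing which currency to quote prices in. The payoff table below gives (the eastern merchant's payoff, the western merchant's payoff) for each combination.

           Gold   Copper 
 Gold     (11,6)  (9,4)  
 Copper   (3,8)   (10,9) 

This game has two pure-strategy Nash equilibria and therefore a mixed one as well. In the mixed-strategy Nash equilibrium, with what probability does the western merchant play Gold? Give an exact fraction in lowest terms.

The western merchant's mix q on Gold must make the eastern merchant indifferent between Gold and Copper.
The eastern merchant's payoff from Gold: 11q + 9(1−q). From Copper: 3q + 10(1−q).
Set equal: 8q = 1(1−q) → q = 1/9.

1/9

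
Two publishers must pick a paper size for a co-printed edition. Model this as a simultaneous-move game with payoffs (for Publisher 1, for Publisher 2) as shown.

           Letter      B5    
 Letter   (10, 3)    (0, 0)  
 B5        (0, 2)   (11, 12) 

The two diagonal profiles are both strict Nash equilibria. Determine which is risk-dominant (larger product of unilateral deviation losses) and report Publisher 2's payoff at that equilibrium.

At both Letter: Publisher 1 loses 10 − 0 = 10 by deviating; Publisher 2 loses 3 − 0 = 3. Product = 10·3 = 30.
At both B5: Publisher 1 loses 11 − 0 = 11 by deviating; Publisher 2 loses 12 − 2 = 10. Product = 11·10 = 110.
110 > 30, so both B5 is risk-dominant. Publisher 2's payoff there is 12.

12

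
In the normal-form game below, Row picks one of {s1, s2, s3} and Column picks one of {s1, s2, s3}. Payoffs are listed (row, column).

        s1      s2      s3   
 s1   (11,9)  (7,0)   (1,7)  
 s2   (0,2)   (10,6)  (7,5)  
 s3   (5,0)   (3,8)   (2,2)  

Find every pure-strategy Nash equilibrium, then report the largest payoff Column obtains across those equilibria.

9

Both s1 is a pure NE (Row: 11 ≥ 5; Column: 9 ≥ 7). Column gets 9.
Both s2 is a pure NE (Row: 10 ≥ 7; Column: 6 ≥ 5). Column gets 6.
Every other cell has a profitable deviation for at least one player. Highest of {9, 6} is 9.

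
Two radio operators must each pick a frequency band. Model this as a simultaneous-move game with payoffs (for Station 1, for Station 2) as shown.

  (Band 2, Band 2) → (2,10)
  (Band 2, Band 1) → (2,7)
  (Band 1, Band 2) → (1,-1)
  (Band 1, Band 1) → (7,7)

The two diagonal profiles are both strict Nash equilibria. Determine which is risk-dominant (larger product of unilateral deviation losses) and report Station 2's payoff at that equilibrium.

7

At both Band 2: Station 1 loses 2 − 1 = 1 by deviating; Station 2 loses 10 − 7 = 3. Product = 1·3 = 3.
At both Band 1: Station 1 loses 7 − 2 = 5 by deviating; Station 2 loses 7 − (-1) = 8. Product = 5·8 = 40.
40 > 3, so both Band 1 is risk-dominant. Station 2's payoff there is 7.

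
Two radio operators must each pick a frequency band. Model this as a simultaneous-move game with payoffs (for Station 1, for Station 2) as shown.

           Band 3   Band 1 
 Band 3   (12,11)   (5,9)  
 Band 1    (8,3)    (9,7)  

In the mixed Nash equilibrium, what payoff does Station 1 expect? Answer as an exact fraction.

17/2

Station 2 mixes with probability q on Band 3, chosen so Station 1 is indifferent: 12q + 5(1−q) = 8q + 9(1−q) gives q = 1/2.
Station 1's expected payoff (from either row, since indifferent) is 12·1/2 + 5·1/2 = 17/2.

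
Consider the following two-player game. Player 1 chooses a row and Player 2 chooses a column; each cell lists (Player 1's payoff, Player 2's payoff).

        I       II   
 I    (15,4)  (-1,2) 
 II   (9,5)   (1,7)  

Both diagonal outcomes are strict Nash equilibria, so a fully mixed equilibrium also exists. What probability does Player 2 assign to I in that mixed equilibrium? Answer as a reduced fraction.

1/4

Player 2's mix q on I must make Player 1 indifferent between I and II.
Player 1's payoff from I: 15q + (-1)(1−q). From II: 9q + 1(1−q).
Set equal: 6q = 2(1−q) → q = 2/8 = 1/4.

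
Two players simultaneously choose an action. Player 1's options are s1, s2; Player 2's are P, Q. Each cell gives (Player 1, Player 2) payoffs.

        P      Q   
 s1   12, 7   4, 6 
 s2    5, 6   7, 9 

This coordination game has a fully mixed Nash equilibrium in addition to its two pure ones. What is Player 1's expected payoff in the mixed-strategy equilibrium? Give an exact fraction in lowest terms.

Player 2 mixes with probability q on P, chosen so Player 1 is indifferent: 12q + 4(1−q) = 5q + 7(1−q) gives q = 3/10.
Player 1's expected payoff (from either row, since indifferent) is 12·3/10 + 4·7/10 = 32/5.

32/5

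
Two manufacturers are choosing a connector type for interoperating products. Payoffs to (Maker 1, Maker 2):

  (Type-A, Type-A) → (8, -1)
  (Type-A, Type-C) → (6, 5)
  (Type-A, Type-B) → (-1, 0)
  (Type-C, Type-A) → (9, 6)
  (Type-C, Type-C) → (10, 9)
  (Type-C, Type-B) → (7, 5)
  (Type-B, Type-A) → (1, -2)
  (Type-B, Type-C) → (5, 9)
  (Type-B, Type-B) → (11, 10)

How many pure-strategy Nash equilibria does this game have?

2

Both Type-C: Maker 1 gets 10 (best alternative 6); Maker 2 gets 9 (best alternative 6). Neither deviates — NE.
Both Type-B: Maker 1 gets 11 (best alternative 7); Maker 2 gets 10 (best alternative 9). Neither deviates — NE.
Both Type-A is not a NE: Maker 1 would switch to Type-C (9 > 8).
No other cell survives both best-response checks, so there are 2 pure NE.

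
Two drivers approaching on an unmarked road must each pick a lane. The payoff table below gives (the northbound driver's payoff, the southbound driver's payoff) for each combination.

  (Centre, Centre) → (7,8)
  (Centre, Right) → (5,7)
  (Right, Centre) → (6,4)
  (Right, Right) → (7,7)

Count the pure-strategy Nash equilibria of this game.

2

Both Centre: the northbound driver gets 7 (best alternative 6); the southbound driver gets 8 (best alternative 7). Neither deviates — NE.
Both Right: the northbound driver gets 7 (best alternative 5); the southbound driver gets 7 (best alternative 4). Neither deviates — NE.
(Right, Centre) is not a NE: the northbound driver would switch to Centre (7 > 6).
No other cell survives both best-response checks, so there are 2 pure NE.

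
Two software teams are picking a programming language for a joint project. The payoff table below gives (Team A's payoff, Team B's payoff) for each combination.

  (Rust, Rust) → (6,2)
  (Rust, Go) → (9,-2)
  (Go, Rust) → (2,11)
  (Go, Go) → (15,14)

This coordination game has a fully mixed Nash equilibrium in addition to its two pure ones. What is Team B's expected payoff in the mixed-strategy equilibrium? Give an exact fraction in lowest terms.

50/7

Team A mixes with probability p on Rust, chosen so Team B is indifferent: 2p + 11(1−p) = (-2)p + 14(1−p) gives p = 3/7.
Team B's expected payoff is 2·3/7 + 11·4/7 = 50/7.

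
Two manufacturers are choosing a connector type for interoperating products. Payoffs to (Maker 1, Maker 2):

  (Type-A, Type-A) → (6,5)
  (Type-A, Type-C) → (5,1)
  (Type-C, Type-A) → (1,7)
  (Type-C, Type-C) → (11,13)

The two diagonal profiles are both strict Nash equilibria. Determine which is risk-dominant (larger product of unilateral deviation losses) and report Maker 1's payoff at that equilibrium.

11

At both Type-A: Maker 1 loses 6 − 1 = 5 by deviating; Maker 2 loses 5 − 1 = 4. Product = 5·4 = 20.
At both Type-C: Maker 1 loses 11 − 5 = 6 by deviating; Maker 2 loses 13 − 7 = 6. Product = 6·6 = 36.
36 > 20, so both Type-C is risk-dominant. Maker 1's payoff there is 11.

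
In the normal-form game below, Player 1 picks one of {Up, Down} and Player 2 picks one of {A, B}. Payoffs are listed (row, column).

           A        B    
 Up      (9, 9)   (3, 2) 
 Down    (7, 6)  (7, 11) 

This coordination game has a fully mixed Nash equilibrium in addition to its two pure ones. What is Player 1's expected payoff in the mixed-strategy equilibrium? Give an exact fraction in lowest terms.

7

Player 2 mixes with probability q on A, chosen so Player 1 is indifferent: 9q + 3(1−q) = 7q + 7(1−q) gives q = 2/3.
Player 1's expected payoff (from either row, since indifferent) is 9·2/3 + 3·1/3 = 7.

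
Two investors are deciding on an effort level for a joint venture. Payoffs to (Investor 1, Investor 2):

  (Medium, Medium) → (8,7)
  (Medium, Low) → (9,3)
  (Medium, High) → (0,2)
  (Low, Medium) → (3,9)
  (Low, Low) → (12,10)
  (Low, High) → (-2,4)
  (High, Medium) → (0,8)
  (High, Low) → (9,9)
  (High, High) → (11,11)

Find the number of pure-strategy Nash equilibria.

Both Medium: Investor 1 gets 8 (best alternative 3); Investor 2 gets 7 (best alternative 3). Neither deviates — NE.
Both Low: Investor 1 gets 12 (best alternative 9); Investor 2 gets 10 (best alternative 9). Neither deviates — NE.
Both High: Investor 1 gets 11 (best alternative 0); Investor 2 gets 11 (best alternative 9). Neither deviates — NE.
(Low, Medium) is not a NE: Investor 1 would switch to Medium (8 > 3).
No other cell survives both best-response checks, so there are 3 pure NE.

3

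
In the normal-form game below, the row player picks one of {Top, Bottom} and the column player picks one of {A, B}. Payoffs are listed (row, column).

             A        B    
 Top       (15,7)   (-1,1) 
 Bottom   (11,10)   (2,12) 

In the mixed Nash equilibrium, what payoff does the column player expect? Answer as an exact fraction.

The row player mixes with probability p on Top, chosen so the column player is indifferent: 7p + 10(1−p) = 1p + 12(1−p) gives p = 1/4.
The column player's expected payoff is 7·1/4 + 10·3/4 = 37/4.

37/4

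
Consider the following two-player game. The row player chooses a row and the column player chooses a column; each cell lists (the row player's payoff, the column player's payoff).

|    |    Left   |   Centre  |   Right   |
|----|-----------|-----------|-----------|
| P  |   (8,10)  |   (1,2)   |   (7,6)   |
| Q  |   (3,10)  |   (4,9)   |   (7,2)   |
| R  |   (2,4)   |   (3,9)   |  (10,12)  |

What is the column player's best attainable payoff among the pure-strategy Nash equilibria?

(P, Left) is a pure NE (the row player: 8 ≥ 3; the column player: 10 ≥ 6). The column player gets 10.
(R, Right) is a pure NE (the row player: 10 ≥ 7; the column player: 12 ≥ 9). The column player gets 12.
Every other cell has a profitable deviation for at least one player. Highest of {10, 12} is 12.

12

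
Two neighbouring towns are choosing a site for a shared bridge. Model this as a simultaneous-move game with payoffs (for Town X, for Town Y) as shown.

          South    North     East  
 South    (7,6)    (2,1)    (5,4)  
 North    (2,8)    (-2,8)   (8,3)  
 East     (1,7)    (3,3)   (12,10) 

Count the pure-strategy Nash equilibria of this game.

2

Both South: Town X gets 7 (best alternative 2); Town Y gets 6 (best alternative 4). Neither deviates — NE.
Both East: Town X gets 12 (best alternative 8); Town Y gets 10 (best alternative 7). Neither deviates — NE.
Both North is not a NE: Town X would switch to East (3 > -2).
No other cell survives both best-response checks, so there are 2 pure NE.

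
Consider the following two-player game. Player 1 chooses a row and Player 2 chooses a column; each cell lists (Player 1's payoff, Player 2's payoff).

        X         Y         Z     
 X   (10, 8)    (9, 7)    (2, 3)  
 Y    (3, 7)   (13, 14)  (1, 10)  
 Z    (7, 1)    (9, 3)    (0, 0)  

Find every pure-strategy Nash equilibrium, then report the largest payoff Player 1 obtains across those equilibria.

Both X is a pure NE (Player 1: 10 ≥ 7; Player 2: 8 ≥ 7). Player 1 gets 10.
Both Y is a pure NE (Player 1: 13 ≥ 9; Player 2: 14 ≥ 10). Player 1 gets 13.
Every other cell has a profitable deviation for at least one player. Highest of {10, 13} is 13.

13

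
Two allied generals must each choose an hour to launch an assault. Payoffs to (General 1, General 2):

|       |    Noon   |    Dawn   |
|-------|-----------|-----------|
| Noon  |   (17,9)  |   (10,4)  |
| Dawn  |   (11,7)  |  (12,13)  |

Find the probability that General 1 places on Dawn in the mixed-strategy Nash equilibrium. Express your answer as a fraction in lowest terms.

5/11

General 1's mix p on Noon must make General 2 indifferent between Noon and Dawn.
General 2's payoff from Noon: 9p + 7(1−p). From Dawn: 4p + 13(1−p).
Set equal: 5p = 6(1−p) → p = 6/11.
Probability on Dawn is 1 − 6/11 = 5/11.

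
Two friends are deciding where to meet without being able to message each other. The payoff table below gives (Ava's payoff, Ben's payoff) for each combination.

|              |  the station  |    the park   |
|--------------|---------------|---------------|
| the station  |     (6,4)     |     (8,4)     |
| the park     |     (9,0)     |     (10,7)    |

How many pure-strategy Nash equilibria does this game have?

Both the park: Ava gets 10 (best alternative 8); Ben gets 7 (best alternative 0). Neither deviates — NE.
Both the station is not a NE: Ava would switch to the park (9 > 6).
No other cell survives both best-response checks, so there is 1 pure NE.

1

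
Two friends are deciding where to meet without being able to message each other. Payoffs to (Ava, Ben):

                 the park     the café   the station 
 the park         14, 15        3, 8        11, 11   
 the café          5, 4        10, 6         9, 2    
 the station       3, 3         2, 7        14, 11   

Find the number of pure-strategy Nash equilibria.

Both the park: Ava gets 14 (best alternative 5); Ben gets 15 (best alternative 11). Neither deviates — NE.
Both the café: Ava gets 10 (best alternative 3); Ben gets 6 (best alternative 4). Neither deviates — NE.
Both the station: Ava gets 14 (best alternative 11); Ben gets 11 (best alternative 7). Neither deviates — NE.
(the station, the park) is not a NE: Ava would switch to the park (14 > 3).
No other cell survives both best-response checks, so there are 3 pure NE.

3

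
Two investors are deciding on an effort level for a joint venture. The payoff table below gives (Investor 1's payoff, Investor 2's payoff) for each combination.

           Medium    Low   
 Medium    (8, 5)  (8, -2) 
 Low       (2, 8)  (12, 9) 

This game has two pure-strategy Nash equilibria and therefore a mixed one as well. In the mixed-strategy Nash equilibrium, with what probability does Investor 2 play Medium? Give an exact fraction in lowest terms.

Investor 2's mix q on Medium must make Investor 1 indifferent between Medium and Low.
Investor 1's payoff from Medium: 8q + 8(1−q). From Low: 2q + 12(1−q).
Set equal: 6q = 4(1−q) → q = 4/10 = 2/5.

2/5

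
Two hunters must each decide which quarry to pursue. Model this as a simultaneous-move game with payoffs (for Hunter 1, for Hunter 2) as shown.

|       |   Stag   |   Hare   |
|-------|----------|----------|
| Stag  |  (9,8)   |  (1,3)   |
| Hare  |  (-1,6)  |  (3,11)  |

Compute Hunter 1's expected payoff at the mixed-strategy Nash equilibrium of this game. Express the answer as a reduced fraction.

Hunter 2 mixes with probability q on Stag, chosen so Hunter 1 is indifferent: 9q + 1(1−q) = (-1)q + 3(1−q) gives q = 1/6.
Hunter 1's expected payoff (from either row, since indifferent) is 9·1/6 + 1·5/6 = 7/3.

7/3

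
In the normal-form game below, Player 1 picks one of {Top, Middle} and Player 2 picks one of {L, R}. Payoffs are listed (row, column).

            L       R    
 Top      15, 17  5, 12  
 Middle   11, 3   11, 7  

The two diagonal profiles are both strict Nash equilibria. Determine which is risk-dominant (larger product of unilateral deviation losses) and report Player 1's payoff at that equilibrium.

11

At (Top, L): Player 1 loses 15 − 11 = 4 by deviating; Player 2 loses 17 − 12 = 5. Product = 4·5 = 20.
At (Middle, R): Player 1 loses 11 − 5 = 6 by deviating; Player 2 loses 7 − 3 = 4. Product = 6·4 = 24.
24 > 20, so (Middle, R) is risk-dominant. Player 1's payoff there is 11.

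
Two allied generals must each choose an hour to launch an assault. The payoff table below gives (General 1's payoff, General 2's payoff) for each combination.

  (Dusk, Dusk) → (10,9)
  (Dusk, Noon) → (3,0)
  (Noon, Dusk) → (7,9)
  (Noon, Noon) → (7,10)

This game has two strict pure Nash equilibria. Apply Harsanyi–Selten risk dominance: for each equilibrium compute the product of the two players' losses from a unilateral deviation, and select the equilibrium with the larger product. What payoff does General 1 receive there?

At both Dusk: General 1 loses 10 − 7 = 3 by deviating; General 2 loses 9 − 0 = 9. Product = 3·9 = 27.
At both Noon: General 1 loses 7 − 3 = 4 by deviating; General 2 loses 10 − 9 = 1. Product = 4·1 = 4.
27 > 4, so both Dusk is risk-dominant. General 1's payoff there is 10.

10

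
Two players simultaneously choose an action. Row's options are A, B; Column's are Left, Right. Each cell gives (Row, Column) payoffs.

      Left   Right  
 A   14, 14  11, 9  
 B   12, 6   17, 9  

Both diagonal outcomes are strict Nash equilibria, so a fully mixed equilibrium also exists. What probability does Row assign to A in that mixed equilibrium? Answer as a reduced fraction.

3/8

Row's mix p on A must make Column indifferent between Left and Right.
Column's payoff from Left: 14p + 6(1−p). From Right: 9p + 9(1−p).
Set equal: 5p = 3(1−p) → p = 3/8.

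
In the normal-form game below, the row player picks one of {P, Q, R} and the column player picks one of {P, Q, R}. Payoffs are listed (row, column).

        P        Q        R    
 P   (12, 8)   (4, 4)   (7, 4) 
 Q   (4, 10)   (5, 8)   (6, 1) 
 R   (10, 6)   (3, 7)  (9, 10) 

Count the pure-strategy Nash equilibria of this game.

2

Both P: the row player gets 12 (best alternative 10); the column player gets 8 (best alternative 4). Neither deviates — NE.
Both R: the row player gets 9 (best alternative 7); the column player gets 10 (best alternative 7). Neither deviates — NE.
Both Q is not a NE: the column player would switch to P (10 > 8).
No other cell survives both best-response checks, so there are 2 pure NE.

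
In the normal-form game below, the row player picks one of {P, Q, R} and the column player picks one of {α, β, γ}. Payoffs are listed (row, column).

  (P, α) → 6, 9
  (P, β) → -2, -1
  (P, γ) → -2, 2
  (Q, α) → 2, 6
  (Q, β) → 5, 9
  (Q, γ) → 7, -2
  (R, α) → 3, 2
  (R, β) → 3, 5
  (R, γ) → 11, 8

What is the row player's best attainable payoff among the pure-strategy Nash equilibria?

11

(P, α) is a pure NE (the row player: 6 ≥ 3; the column player: 9 ≥ 2). The row player gets 6.
(Q, β) is a pure NE (the row player: 5 ≥ 3; the column player: 9 ≥ 6). The row player gets 5.
(R, γ) is a pure NE (the row player: 11 ≥ 7; the column player: 8 ≥ 5). The row player gets 11.
Every other cell has a profitable deviation for at least one player. Highest of {6, 5, 11} is 11.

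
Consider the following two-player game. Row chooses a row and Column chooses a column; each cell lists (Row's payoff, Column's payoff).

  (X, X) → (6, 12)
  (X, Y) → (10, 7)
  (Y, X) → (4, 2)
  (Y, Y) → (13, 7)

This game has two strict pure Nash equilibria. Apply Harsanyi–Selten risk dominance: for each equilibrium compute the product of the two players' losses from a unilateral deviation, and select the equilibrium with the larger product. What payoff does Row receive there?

13

At both X: Row loses 6 − 4 = 2 by deviating; Column loses 12 − 7 = 5. Product = 2·5 = 10.
At both Y: Row loses 13 − 10 = 3 by deviating; Column loses 7 − 2 = 5. Product = 3·5 = 15.
15 > 10, so both Y is risk-dominant. Row's payoff there is 13.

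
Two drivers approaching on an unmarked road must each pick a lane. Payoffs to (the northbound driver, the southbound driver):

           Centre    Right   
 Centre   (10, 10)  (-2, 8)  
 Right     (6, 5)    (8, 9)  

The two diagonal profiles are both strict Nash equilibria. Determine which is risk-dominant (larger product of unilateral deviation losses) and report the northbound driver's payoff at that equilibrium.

At both Centre: the northbound driver loses 10 − 6 = 4 by deviating; the southbound driver loses 10 − 8 = 2. Product = 4·2 = 8.
At both Right: the northbound driver loses 8 − (-2) = 10 by deviating; the southbound driver loses 9 − 5 = 4. Product = 10·4 = 40.
40 > 8, so both Right is risk-dominant. The northbound driver's payoff there is 8.

8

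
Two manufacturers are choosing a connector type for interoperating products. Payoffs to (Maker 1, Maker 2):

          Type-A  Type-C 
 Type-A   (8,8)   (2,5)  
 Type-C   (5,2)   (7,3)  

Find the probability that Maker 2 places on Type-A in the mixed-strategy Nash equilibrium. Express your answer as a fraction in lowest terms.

5/8

Maker 2's mix q on Type-A must make Maker 1 indifferent between Type-A and Type-C.
Maker 1's payoff from Type-A: 8q + 2(1−q). From Type-C: 5q + 7(1−q).
Set equal: 3q = 5(1−q) → q = 5/8.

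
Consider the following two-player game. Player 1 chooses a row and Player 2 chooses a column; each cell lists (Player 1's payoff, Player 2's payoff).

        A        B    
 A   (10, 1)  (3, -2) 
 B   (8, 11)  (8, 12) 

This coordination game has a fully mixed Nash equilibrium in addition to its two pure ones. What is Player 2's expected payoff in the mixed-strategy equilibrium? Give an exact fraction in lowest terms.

Player 1 mixes with probability p on A, chosen so Player 2 is indifferent: 1p + 11(1−p) = (-2)p + 12(1−p) gives p = 1/4.
Player 2's expected payoff is 1·1/4 + 11·3/4 = 17/2.

17/2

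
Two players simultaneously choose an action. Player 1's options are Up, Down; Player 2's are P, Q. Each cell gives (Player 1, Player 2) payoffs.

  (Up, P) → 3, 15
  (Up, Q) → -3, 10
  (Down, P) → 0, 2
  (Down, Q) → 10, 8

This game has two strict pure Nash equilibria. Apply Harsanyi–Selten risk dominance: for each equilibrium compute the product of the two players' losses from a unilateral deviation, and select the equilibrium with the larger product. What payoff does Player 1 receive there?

At (Up, P): Player 1 loses 3 − 0 = 3 by deviating; Player 2 loses 15 − 10 = 5. Product = 3·5 = 15.
At (Down, Q): Player 1 loses 10 − (-3) = 13 by deviating; Player 2 loses 8 − 2 = 6. Product = 13·6 = 78.
78 > 15, so (Down, Q) is risk-dominant. Player 1's payoff there is 10.

10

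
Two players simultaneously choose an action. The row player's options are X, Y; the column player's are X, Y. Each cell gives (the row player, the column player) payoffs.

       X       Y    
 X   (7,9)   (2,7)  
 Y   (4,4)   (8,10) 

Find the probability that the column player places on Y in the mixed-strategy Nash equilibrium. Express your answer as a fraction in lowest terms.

The column player's mix q on X must make the row player indifferent between X and Y.
The row player's payoff from X: 7q + 2(1−q). From Y: 4q + 8(1−q).
Set equal: 3q = 6(1−q) → q = 6/9 = 2/3.
Probability on Y is 1 − 2/3 = 1/3.

1/3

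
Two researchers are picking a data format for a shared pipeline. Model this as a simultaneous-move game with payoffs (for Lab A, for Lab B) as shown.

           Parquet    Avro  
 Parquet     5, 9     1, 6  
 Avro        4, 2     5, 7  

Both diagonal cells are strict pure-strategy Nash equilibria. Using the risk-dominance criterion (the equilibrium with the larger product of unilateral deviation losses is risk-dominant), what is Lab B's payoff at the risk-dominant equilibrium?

7

At both Parquet: Lab A loses 5 − 4 = 1 by deviating; Lab B loses 9 − 6 = 3. Product = 1·3 = 3.
At both Avro: Lab A loses 5 − 1 = 4 by deviating; Lab B loses 7 − 2 = 5. Product = 4·5 = 20.
20 > 3, so both Avro is risk-dominant. Lab B's payoff there is 7.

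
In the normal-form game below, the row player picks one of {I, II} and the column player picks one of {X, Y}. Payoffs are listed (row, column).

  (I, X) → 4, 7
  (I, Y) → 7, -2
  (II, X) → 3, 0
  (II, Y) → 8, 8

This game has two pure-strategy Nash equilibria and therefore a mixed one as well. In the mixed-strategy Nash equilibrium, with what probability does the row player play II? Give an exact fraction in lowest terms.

9/17

The row player's mix p on I must make the column player indifferent between X and Y.
The column player's payoff from X: 7p + 0(1−p). From Y: (-2)p + 8(1−p).
Set equal: 9p = 8(1−p) → p = 8/17.
Probability on II is 1 − 8/17 = 9/17.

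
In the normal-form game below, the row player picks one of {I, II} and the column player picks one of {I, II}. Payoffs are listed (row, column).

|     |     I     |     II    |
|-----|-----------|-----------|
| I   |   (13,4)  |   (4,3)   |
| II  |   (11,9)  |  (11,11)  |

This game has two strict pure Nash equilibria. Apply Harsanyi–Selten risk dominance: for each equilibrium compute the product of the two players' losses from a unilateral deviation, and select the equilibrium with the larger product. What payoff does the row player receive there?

At both I: the row player loses 13 − 11 = 2 by deviating; the column player loses 4 − 3 = 1. Product = 2·1 = 2.
At both II: the row player loses 11 − 4 = 7 by deviating; the column player loses 11 − 9 = 2. Product = 7·2 = 14.
14 > 2, so both II is risk-dominant. The row player's payoff there is 11.

11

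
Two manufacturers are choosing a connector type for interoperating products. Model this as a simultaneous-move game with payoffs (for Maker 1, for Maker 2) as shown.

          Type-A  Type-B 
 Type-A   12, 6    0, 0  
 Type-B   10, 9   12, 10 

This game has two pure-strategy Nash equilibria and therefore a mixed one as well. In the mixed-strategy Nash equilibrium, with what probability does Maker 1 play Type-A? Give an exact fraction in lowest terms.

1/7

Maker 1's mix p on Type-A must make Maker 2 indifferent between Type-A and Type-B.
Maker 2's payoff from Type-A: 6p + 9(1−p). From Type-B: 0p + 10(1−p).
Set equal: 6p = 1(1−p) → p = 1/7.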